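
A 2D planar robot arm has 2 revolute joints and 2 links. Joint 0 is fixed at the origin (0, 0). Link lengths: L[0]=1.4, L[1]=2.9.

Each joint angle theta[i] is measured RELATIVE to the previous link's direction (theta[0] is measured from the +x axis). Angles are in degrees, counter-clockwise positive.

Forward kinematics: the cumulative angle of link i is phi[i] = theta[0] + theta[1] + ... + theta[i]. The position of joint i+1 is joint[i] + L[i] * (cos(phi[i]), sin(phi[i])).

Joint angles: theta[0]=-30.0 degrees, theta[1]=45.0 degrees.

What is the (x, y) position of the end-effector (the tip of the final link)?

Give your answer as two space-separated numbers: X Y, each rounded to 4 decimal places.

joint[0] = (0.0000, 0.0000)  (base)
link 0: phi[0] = -30 = -30 deg
  cos(-30 deg) = 0.8660, sin(-30 deg) = -0.5000
  joint[1] = (0.0000, 0.0000) + 1.4 * (0.8660, -0.5000) = (0.0000 + 1.2124, 0.0000 + -0.7000) = (1.2124, -0.7000)
link 1: phi[1] = -30 + 45 = 15 deg
  cos(15 deg) = 0.9659, sin(15 deg) = 0.2588
  joint[2] = (1.2124, -0.7000) + 2.9 * (0.9659, 0.2588) = (1.2124 + 2.8012, -0.7000 + 0.7506) = (4.0136, 0.0506)
End effector: (4.0136, 0.0506)

Answer: 4.0136 0.0506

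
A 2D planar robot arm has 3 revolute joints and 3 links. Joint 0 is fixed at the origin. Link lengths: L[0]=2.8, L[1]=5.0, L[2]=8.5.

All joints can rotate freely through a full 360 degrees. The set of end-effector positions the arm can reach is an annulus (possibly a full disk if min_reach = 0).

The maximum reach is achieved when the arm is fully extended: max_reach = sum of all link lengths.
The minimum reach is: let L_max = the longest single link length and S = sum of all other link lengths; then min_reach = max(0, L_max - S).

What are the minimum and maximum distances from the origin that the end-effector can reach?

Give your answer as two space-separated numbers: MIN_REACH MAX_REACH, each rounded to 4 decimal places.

Link lengths: [2.8, 5.0, 8.5]
max_reach = 2.8 + 5 + 8.5 = 16.3
L_max = max([2.8, 5.0, 8.5]) = 8.5
S (sum of others) = 16.3 - 8.5 = 7.8
min_reach = max(0, 8.5 - 7.8) = max(0, 0.7) = 0.7

Answer: 0.7000 16.3000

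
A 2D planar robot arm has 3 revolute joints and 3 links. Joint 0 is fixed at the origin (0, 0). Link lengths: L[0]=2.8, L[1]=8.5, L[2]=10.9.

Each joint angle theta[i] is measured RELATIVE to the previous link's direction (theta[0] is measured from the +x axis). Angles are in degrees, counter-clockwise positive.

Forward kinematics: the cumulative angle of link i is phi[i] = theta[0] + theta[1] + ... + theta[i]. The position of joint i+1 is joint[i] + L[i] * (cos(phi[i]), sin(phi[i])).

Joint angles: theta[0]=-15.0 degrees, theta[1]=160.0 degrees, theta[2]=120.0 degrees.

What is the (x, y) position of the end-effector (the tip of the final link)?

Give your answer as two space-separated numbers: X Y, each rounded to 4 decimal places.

Answer: -5.2082 -6.7078

Derivation:
joint[0] = (0.0000, 0.0000)  (base)
link 0: phi[0] = -15 = -15 deg
  cos(-15 deg) = 0.9659, sin(-15 deg) = -0.2588
  joint[1] = (0.0000, 0.0000) + 2.8 * (0.9659, -0.2588) = (0.0000 + 2.7046, 0.0000 + -0.7247) = (2.7046, -0.7247)
link 1: phi[1] = -15 + 160 = 145 deg
  cos(145 deg) = -0.8192, sin(145 deg) = 0.5736
  joint[2] = (2.7046, -0.7247) + 8.5 * (-0.8192, 0.5736) = (2.7046 + -6.9628, -0.7247 + 4.8754) = (-4.2582, 4.1507)
link 2: phi[2] = -15 + 160 + 120 = 265 deg
  cos(265 deg) = -0.0872, sin(265 deg) = -0.9962
  joint[3] = (-4.2582, 4.1507) + 10.9 * (-0.0872, -0.9962) = (-4.2582 + -0.9500, 4.1507 + -10.8585) = (-5.2082, -6.7078)
End effector: (-5.2082, -6.7078)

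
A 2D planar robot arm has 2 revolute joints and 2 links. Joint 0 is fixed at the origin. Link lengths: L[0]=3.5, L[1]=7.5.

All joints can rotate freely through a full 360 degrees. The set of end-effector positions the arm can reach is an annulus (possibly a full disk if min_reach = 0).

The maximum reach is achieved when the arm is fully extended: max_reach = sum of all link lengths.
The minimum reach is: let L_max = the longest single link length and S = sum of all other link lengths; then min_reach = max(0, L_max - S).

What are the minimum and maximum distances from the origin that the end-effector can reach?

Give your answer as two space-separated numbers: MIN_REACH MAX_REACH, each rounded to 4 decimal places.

Link lengths: [3.5, 7.5]
max_reach = 3.5 + 7.5 = 11
L_max = max([3.5, 7.5]) = 7.5
S (sum of others) = 11 - 7.5 = 3.5
min_reach = max(0, 7.5 - 3.5) = max(0, 4) = 4

Answer: 4.0000 11.0000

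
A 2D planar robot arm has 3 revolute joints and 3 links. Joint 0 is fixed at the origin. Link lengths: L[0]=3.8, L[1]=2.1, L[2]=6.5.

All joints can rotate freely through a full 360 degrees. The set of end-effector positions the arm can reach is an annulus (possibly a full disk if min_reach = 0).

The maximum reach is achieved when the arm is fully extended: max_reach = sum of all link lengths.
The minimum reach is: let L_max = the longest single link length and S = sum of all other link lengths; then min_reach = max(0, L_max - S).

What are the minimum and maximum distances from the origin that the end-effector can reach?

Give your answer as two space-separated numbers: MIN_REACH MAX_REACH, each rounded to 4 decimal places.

Link lengths: [3.8, 2.1, 6.5]
max_reach = 3.8 + 2.1 + 6.5 = 12.4
L_max = max([3.8, 2.1, 6.5]) = 6.5
S (sum of others) = 12.4 - 6.5 = 5.9
min_reach = max(0, 6.5 - 5.9) = max(0, 0.6) = 0.6

Answer: 0.6000 12.4000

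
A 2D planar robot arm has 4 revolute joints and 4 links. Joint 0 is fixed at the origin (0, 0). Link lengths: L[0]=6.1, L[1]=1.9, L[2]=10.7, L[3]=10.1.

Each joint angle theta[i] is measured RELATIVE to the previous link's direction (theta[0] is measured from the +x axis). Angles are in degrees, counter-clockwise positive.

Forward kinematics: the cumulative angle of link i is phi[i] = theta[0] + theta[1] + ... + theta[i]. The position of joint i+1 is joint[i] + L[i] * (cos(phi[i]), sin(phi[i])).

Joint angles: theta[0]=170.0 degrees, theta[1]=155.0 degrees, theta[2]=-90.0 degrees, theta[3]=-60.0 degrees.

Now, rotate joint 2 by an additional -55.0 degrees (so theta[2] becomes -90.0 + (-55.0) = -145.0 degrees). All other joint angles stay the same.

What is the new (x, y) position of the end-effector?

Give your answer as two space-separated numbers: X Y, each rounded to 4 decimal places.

joint[0] = (0.0000, 0.0000)  (base)
link 0: phi[0] = 170 = 170 deg
  cos(170 deg) = -0.9848, sin(170 deg) = 0.1736
  joint[1] = (0.0000, 0.0000) + 6.1 * (-0.9848, 0.1736) = (0.0000 + -6.0073, 0.0000 + 1.0593) = (-6.0073, 1.0593)
link 1: phi[1] = 170 + 155 = 325 deg
  cos(325 deg) = 0.8192, sin(325 deg) = -0.5736
  joint[2] = (-6.0073, 1.0593) + 1.9 * (0.8192, -0.5736) = (-6.0073 + 1.5564, 1.0593 + -1.0898) = (-4.4509, -0.0305)
link 2: phi[2] = 170 + 155 + -145 = 180 deg
  cos(180 deg) = -1.0000, sin(180 deg) = 0.0000
  joint[3] = (-4.4509, -0.0305) + 10.7 * (-1.0000, 0.0000) = (-4.4509 + -10.7000, -0.0305 + 0.0000) = (-15.1509, -0.0305)
link 3: phi[3] = 170 + 155 + -145 + -60 = 120 deg
  cos(120 deg) = -0.5000, sin(120 deg) = 0.8660
  joint[4] = (-15.1509, -0.0305) + 10.1 * (-0.5000, 0.8660) = (-15.1509 + -5.0500, -0.0305 + 8.7469) = (-20.2009, 8.7163)
End effector: (-20.2009, 8.7163)

Answer: -20.2009 8.7163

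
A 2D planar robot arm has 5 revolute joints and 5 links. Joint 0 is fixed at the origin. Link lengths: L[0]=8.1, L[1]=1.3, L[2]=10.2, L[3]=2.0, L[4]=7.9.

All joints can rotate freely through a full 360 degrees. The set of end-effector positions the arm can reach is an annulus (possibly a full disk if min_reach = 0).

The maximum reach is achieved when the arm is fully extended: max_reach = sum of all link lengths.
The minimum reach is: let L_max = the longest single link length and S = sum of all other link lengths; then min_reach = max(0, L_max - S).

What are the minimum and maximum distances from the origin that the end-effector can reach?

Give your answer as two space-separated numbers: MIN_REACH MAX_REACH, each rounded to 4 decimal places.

Answer: 0.0000 29.5000

Derivation:
Link lengths: [8.1, 1.3, 10.2, 2.0, 7.9]
max_reach = 8.1 + 1.3 + 10.2 + 2 + 7.9 = 29.5
L_max = max([8.1, 1.3, 10.2, 2.0, 7.9]) = 10.2
S (sum of others) = 29.5 - 10.2 = 19.3
min_reach = max(0, 10.2 - 19.3) = max(0, -9.1) = 0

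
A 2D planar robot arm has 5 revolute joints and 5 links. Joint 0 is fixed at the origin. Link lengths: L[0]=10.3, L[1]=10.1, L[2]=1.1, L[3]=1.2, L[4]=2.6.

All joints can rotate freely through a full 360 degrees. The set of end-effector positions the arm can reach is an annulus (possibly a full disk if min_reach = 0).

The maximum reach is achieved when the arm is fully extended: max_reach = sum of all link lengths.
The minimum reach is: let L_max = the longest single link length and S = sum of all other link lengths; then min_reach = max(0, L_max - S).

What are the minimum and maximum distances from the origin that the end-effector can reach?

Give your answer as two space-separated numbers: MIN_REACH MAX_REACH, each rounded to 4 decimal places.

Answer: 0.0000 25.3000

Derivation:
Link lengths: [10.3, 10.1, 1.1, 1.2, 2.6]
max_reach = 10.3 + 10.1 + 1.1 + 1.2 + 2.6 = 25.3
L_max = max([10.3, 10.1, 1.1, 1.2, 2.6]) = 10.3
S (sum of others) = 25.3 - 10.3 = 15
min_reach = max(0, 10.3 - 15) = max(0, -4.7) = 0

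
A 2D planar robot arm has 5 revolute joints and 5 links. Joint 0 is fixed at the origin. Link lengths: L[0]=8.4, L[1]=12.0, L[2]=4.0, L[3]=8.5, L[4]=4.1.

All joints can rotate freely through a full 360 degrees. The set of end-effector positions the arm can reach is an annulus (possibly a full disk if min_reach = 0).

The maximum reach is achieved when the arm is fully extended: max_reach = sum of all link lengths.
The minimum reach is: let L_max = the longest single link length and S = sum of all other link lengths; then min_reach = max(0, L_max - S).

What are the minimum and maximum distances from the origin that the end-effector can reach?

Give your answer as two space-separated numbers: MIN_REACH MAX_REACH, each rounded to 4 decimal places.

Answer: 0.0000 37.0000

Derivation:
Link lengths: [8.4, 12.0, 4.0, 8.5, 4.1]
max_reach = 8.4 + 12 + 4 + 8.5 + 4.1 = 37
L_max = max([8.4, 12.0, 4.0, 8.5, 4.1]) = 12
S (sum of others) = 37 - 12 = 25
min_reach = max(0, 12 - 25) = max(0, -13) = 0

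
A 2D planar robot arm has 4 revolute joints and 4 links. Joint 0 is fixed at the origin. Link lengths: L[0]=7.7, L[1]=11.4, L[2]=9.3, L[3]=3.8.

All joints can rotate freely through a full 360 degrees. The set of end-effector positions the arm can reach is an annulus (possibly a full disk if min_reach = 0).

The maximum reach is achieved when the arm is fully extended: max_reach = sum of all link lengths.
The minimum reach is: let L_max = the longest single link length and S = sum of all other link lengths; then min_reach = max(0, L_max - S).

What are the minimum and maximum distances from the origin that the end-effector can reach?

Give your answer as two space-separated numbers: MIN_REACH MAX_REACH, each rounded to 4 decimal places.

Link lengths: [7.7, 11.4, 9.3, 3.8]
max_reach = 7.7 + 11.4 + 9.3 + 3.8 = 32.2
L_max = max([7.7, 11.4, 9.3, 3.8]) = 11.4
S (sum of others) = 32.2 - 11.4 = 20.8
min_reach = max(0, 11.4 - 20.8) = max(0, -9.4) = 0

Answer: 0.0000 32.2000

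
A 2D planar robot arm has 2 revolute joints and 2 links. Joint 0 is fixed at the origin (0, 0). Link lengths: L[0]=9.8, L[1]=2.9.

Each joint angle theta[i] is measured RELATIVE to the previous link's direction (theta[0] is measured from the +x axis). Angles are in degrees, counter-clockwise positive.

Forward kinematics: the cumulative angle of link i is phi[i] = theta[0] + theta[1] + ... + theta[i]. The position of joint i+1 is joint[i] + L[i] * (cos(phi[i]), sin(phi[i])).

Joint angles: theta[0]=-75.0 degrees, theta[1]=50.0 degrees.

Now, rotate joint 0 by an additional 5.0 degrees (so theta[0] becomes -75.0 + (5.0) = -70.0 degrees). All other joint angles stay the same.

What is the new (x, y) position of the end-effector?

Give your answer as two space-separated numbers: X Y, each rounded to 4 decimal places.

Answer: 6.0769 -10.2008

Derivation:
joint[0] = (0.0000, 0.0000)  (base)
link 0: phi[0] = -70 = -70 deg
  cos(-70 deg) = 0.3420, sin(-70 deg) = -0.9397
  joint[1] = (0.0000, 0.0000) + 9.8 * (0.3420, -0.9397) = (0.0000 + 3.3518, 0.0000 + -9.2090) = (3.3518, -9.2090)
link 1: phi[1] = -70 + 50 = -20 deg
  cos(-20 deg) = 0.9397, sin(-20 deg) = -0.3420
  joint[2] = (3.3518, -9.2090) + 2.9 * (0.9397, -0.3420) = (3.3518 + 2.7251, -9.2090 + -0.9919) = (6.0769, -10.2008)
End effector: (6.0769, -10.2008)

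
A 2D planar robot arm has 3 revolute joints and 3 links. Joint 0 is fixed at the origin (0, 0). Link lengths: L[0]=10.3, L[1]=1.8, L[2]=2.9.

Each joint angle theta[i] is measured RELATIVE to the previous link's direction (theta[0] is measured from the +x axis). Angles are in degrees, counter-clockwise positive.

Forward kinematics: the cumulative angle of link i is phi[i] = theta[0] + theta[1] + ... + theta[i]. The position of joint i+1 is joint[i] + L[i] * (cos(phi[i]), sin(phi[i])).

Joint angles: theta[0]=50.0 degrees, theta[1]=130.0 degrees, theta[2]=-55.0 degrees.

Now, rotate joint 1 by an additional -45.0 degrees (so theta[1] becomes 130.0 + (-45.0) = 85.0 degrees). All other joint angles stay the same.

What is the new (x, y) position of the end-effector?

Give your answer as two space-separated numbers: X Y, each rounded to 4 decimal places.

joint[0] = (0.0000, 0.0000)  (base)
link 0: phi[0] = 50 = 50 deg
  cos(50 deg) = 0.6428, sin(50 deg) = 0.7660
  joint[1] = (0.0000, 0.0000) + 10.3 * (0.6428, 0.7660) = (0.0000 + 6.6207, 0.0000 + 7.8903) = (6.6207, 7.8903)
link 1: phi[1] = 50 + 85 = 135 deg
  cos(135 deg) = -0.7071, sin(135 deg) = 0.7071
  joint[2] = (6.6207, 7.8903) + 1.8 * (-0.7071, 0.7071) = (6.6207 + -1.2728, 7.8903 + 1.2728) = (5.3479, 9.1630)
link 2: phi[2] = 50 + 85 + -55 = 80 deg
  cos(80 deg) = 0.1736, sin(80 deg) = 0.9848
  joint[3] = (5.3479, 9.1630) + 2.9 * (0.1736, 0.9848) = (5.3479 + 0.5036, 9.1630 + 2.8559) = (5.8515, 12.0190)
End effector: (5.8515, 12.0190)

Answer: 5.8515 12.0190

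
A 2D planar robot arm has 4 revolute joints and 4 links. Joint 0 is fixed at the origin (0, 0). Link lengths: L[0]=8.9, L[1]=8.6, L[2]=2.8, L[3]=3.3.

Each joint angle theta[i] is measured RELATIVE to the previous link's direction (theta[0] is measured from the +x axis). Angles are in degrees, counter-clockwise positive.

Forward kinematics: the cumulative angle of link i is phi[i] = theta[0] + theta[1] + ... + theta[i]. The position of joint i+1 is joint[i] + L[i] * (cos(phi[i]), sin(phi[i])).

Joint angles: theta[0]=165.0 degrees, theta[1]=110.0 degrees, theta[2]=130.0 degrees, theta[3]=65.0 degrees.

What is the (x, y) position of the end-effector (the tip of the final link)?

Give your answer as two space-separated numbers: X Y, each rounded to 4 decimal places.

joint[0] = (0.0000, 0.0000)  (base)
link 0: phi[0] = 165 = 165 deg
  cos(165 deg) = -0.9659, sin(165 deg) = 0.2588
  joint[1] = (0.0000, 0.0000) + 8.9 * (-0.9659, 0.2588) = (0.0000 + -8.5967, 0.0000 + 2.3035) = (-8.5967, 2.3035)
link 1: phi[1] = 165 + 110 = 275 deg
  cos(275 deg) = 0.0872, sin(275 deg) = -0.9962
  joint[2] = (-8.5967, 2.3035) + 8.6 * (0.0872, -0.9962) = (-8.5967 + 0.7495, 2.3035 + -8.5673) = (-7.8472, -6.2638)
link 2: phi[2] = 165 + 110 + 130 = 405 deg
  cos(405 deg) = 0.7071, sin(405 deg) = 0.7071
  joint[3] = (-7.8472, -6.2638) + 2.8 * (0.7071, 0.7071) = (-7.8472 + 1.9799, -6.2638 + 1.9799) = (-5.8673, -4.2839)
link 3: phi[3] = 165 + 110 + 130 + 65 = 470 deg
  cos(470 deg) = -0.3420, sin(470 deg) = 0.9397
  joint[4] = (-5.8673, -4.2839) + 3.3 * (-0.3420, 0.9397) = (-5.8673 + -1.1287, -4.2839 + 3.1010) = (-6.9960, -1.1829)
End effector: (-6.9960, -1.1829)

Answer: -6.9960 -1.1829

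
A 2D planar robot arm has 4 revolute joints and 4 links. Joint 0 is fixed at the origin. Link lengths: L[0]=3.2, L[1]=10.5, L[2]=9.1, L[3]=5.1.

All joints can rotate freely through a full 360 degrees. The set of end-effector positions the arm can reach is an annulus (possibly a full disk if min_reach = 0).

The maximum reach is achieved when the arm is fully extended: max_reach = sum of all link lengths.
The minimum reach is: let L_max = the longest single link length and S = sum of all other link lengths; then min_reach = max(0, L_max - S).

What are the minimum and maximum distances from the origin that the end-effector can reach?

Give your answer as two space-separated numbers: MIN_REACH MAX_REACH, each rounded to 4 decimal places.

Answer: 0.0000 27.9000

Derivation:
Link lengths: [3.2, 10.5, 9.1, 5.1]
max_reach = 3.2 + 10.5 + 9.1 + 5.1 = 27.9
L_max = max([3.2, 10.5, 9.1, 5.1]) = 10.5
S (sum of others) = 27.9 - 10.5 = 17.4
min_reach = max(0, 10.5 - 17.4) = max(0, -6.9) = 0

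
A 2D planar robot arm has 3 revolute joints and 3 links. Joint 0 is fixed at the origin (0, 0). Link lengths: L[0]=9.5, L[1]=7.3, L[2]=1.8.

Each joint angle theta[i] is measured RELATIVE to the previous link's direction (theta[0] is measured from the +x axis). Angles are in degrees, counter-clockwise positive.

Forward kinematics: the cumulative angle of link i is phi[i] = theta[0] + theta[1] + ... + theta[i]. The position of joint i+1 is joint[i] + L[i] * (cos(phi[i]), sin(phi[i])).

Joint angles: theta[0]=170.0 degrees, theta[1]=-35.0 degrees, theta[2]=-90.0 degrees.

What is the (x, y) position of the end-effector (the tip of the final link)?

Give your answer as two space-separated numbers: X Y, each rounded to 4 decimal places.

joint[0] = (0.0000, 0.0000)  (base)
link 0: phi[0] = 170 = 170 deg
  cos(170 deg) = -0.9848, sin(170 deg) = 0.1736
  joint[1] = (0.0000, 0.0000) + 9.5 * (-0.9848, 0.1736) = (0.0000 + -9.3557, 0.0000 + 1.6497) = (-9.3557, 1.6497)
link 1: phi[1] = 170 + -35 = 135 deg
  cos(135 deg) = -0.7071, sin(135 deg) = 0.7071
  joint[2] = (-9.3557, 1.6497) + 7.3 * (-0.7071, 0.7071) = (-9.3557 + -5.1619, 1.6497 + 5.1619) = (-14.5176, 6.8115)
link 2: phi[2] = 170 + -35 + -90 = 45 deg
  cos(45 deg) = 0.7071, sin(45 deg) = 0.7071
  joint[3] = (-14.5176, 6.8115) + 1.8 * (0.7071, 0.7071) = (-14.5176 + 1.2728, 6.8115 + 1.2728) = (-13.2448, 8.0843)
End effector: (-13.2448, 8.0843)

Answer: -13.2448 8.0843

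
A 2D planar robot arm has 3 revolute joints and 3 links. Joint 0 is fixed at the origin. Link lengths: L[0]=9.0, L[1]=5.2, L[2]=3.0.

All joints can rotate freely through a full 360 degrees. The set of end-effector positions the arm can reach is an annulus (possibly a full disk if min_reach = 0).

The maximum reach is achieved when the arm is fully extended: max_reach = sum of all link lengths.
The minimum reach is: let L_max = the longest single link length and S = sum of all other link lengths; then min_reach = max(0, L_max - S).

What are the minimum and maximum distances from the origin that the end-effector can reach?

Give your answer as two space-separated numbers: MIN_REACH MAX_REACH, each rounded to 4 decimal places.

Link lengths: [9.0, 5.2, 3.0]
max_reach = 9 + 5.2 + 3 = 17.2
L_max = max([9.0, 5.2, 3.0]) = 9
S (sum of others) = 17.2 - 9 = 8.2
min_reach = max(0, 9 - 8.2) = max(0, 0.8) = 0.8

Answer: 0.8000 17.2000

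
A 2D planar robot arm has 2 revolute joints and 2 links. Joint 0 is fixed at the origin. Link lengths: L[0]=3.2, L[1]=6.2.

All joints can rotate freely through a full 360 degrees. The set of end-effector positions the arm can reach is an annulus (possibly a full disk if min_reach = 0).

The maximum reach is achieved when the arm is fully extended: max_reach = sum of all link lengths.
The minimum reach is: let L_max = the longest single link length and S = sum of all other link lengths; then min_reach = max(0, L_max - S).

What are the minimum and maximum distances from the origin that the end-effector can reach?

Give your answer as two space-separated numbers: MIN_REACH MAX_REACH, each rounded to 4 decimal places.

Link lengths: [3.2, 6.2]
max_reach = 3.2 + 6.2 = 9.4
L_max = max([3.2, 6.2]) = 6.2
S (sum of others) = 9.4 - 6.2 = 3.2
min_reach = max(0, 6.2 - 3.2) = max(0, 3) = 3

Answer: 3.0000 9.4000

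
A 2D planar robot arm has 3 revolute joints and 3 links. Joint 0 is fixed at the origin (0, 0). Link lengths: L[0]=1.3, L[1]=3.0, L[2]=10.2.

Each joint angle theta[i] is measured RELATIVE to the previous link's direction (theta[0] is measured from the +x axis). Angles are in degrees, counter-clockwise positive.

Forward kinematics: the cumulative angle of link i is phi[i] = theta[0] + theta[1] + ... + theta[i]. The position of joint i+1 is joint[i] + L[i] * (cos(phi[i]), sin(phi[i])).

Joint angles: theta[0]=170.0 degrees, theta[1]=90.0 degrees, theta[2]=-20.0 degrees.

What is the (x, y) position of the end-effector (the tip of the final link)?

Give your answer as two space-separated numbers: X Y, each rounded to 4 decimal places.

joint[0] = (0.0000, 0.0000)  (base)
link 0: phi[0] = 170 = 170 deg
  cos(170 deg) = -0.9848, sin(170 deg) = 0.1736
  joint[1] = (0.0000, 0.0000) + 1.3 * (-0.9848, 0.1736) = (0.0000 + -1.2803, 0.0000 + 0.2257) = (-1.2803, 0.2257)
link 1: phi[1] = 170 + 90 = 260 deg
  cos(260 deg) = -0.1736, sin(260 deg) = -0.9848
  joint[2] = (-1.2803, 0.2257) + 3 * (-0.1736, -0.9848) = (-1.2803 + -0.5209, 0.2257 + -2.9544) = (-1.8012, -2.7287)
link 2: phi[2] = 170 + 90 + -20 = 240 deg
  cos(240 deg) = -0.5000, sin(240 deg) = -0.8660
  joint[3] = (-1.8012, -2.7287) + 10.2 * (-0.5000, -0.8660) = (-1.8012 + -5.1000, -2.7287 + -8.8335) = (-6.9012, -11.5621)
End effector: (-6.9012, -11.5621)

Answer: -6.9012 -11.5621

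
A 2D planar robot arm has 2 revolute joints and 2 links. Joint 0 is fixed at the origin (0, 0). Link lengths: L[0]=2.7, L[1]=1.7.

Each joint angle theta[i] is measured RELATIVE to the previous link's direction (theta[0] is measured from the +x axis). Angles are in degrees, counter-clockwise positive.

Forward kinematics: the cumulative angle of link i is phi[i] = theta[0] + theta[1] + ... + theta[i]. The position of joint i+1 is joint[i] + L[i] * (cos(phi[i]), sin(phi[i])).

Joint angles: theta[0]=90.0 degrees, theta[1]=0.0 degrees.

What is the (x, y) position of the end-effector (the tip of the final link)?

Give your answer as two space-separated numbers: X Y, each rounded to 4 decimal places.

joint[0] = (0.0000, 0.0000)  (base)
link 0: phi[0] = 90 = 90 deg
  cos(90 deg) = 0.0000, sin(90 deg) = 1.0000
  joint[1] = (0.0000, 0.0000) + 2.7 * (0.0000, 1.0000) = (0.0000 + 0.0000, 0.0000 + 2.7000) = (0.0000, 2.7000)
link 1: phi[1] = 90 + 0 = 90 deg
  cos(90 deg) = 0.0000, sin(90 deg) = 1.0000
  joint[2] = (0.0000, 2.7000) + 1.7 * (0.0000, 1.0000) = (0.0000 + 0.0000, 2.7000 + 1.7000) = (0.0000, 4.4000)
End effector: (0.0000, 4.4000)

Answer: 0.0000 4.4000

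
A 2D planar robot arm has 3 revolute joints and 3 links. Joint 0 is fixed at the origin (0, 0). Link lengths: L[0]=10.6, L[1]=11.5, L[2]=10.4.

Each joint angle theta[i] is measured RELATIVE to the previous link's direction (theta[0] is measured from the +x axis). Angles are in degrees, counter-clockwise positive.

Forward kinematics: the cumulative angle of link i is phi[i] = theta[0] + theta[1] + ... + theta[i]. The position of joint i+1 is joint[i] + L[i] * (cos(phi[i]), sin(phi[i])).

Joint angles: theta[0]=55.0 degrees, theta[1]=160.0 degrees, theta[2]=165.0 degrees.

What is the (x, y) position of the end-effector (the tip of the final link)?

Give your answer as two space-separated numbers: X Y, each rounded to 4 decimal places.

joint[0] = (0.0000, 0.0000)  (base)
link 0: phi[0] = 55 = 55 deg
  cos(55 deg) = 0.5736, sin(55 deg) = 0.8192
  joint[1] = (0.0000, 0.0000) + 10.6 * (0.5736, 0.8192) = (0.0000 + 6.0799, 0.0000 + 8.6830) = (6.0799, 8.6830)
link 1: phi[1] = 55 + 160 = 215 deg
  cos(215 deg) = -0.8192, sin(215 deg) = -0.5736
  joint[2] = (6.0799, 8.6830) + 11.5 * (-0.8192, -0.5736) = (6.0799 + -9.4202, 8.6830 + -6.5961) = (-3.3403, 2.0869)
link 2: phi[2] = 55 + 160 + 165 = 380 deg
  cos(380 deg) = 0.9397, sin(380 deg) = 0.3420
  joint[3] = (-3.3403, 2.0869) + 10.4 * (0.9397, 0.3420) = (-3.3403 + 9.7728, 2.0869 + 3.5570) = (6.4325, 5.6439)
End effector: (6.4325, 5.6439)

Answer: 6.4325 5.6439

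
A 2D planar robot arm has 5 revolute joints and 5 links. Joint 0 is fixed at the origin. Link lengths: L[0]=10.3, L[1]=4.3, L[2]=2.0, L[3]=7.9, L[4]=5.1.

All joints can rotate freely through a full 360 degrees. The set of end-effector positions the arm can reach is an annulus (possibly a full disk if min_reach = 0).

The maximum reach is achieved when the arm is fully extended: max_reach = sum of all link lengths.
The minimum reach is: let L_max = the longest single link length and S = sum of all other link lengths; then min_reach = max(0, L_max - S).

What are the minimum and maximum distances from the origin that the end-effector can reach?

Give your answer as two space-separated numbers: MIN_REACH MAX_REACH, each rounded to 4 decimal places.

Link lengths: [10.3, 4.3, 2.0, 7.9, 5.1]
max_reach = 10.3 + 4.3 + 2 + 7.9 + 5.1 = 29.6
L_max = max([10.3, 4.3, 2.0, 7.9, 5.1]) = 10.3
S (sum of others) = 29.6 - 10.3 = 19.3
min_reach = max(0, 10.3 - 19.3) = max(0, -9) = 0

Answer: 0.0000 29.6000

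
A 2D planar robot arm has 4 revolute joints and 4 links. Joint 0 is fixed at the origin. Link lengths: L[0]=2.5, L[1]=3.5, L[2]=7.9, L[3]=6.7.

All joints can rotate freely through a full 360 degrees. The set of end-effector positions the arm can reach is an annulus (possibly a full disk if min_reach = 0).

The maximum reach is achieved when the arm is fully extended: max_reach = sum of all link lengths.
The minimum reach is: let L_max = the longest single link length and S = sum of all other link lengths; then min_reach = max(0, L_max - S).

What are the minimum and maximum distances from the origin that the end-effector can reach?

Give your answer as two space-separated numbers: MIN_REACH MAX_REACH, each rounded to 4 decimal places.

Link lengths: [2.5, 3.5, 7.9, 6.7]
max_reach = 2.5 + 3.5 + 7.9 + 6.7 = 20.6
L_max = max([2.5, 3.5, 7.9, 6.7]) = 7.9
S (sum of others) = 20.6 - 7.9 = 12.7
min_reach = max(0, 7.9 - 12.7) = max(0, -4.8) = 0

Answer: 0.0000 20.6000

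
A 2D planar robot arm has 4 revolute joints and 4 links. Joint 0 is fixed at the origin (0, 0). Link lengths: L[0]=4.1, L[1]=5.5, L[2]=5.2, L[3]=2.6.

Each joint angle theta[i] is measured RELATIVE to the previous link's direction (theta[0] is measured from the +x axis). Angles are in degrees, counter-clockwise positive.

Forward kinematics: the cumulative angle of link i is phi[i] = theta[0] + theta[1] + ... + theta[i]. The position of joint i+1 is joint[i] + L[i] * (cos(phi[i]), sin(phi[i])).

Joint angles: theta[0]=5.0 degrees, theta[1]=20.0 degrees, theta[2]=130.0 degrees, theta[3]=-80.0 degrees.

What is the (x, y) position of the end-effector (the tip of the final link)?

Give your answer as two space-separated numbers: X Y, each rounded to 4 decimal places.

joint[0] = (0.0000, 0.0000)  (base)
link 0: phi[0] = 5 = 5 deg
  cos(5 deg) = 0.9962, sin(5 deg) = 0.0872
  joint[1] = (0.0000, 0.0000) + 4.1 * (0.9962, 0.0872) = (0.0000 + 4.0844, 0.0000 + 0.3573) = (4.0844, 0.3573)
link 1: phi[1] = 5 + 20 = 25 deg
  cos(25 deg) = 0.9063, sin(25 deg) = 0.4226
  joint[2] = (4.0844, 0.3573) + 5.5 * (0.9063, 0.4226) = (4.0844 + 4.9847, 0.3573 + 2.3244) = (9.0691, 2.6817)
link 2: phi[2] = 5 + 20 + 130 = 155 deg
  cos(155 deg) = -0.9063, sin(155 deg) = 0.4226
  joint[3] = (9.0691, 2.6817) + 5.2 * (-0.9063, 0.4226) = (9.0691 + -4.7128, 2.6817 + 2.1976) = (4.3563, 4.8794)
link 3: phi[3] = 5 + 20 + 130 + -80 = 75 deg
  cos(75 deg) = 0.2588, sin(75 deg) = 0.9659
  joint[4] = (4.3563, 4.8794) + 2.6 * (0.2588, 0.9659) = (4.3563 + 0.6729, 4.8794 + 2.5114) = (5.0292, 7.3908)
End effector: (5.0292, 7.3908)

Answer: 5.0292 7.3908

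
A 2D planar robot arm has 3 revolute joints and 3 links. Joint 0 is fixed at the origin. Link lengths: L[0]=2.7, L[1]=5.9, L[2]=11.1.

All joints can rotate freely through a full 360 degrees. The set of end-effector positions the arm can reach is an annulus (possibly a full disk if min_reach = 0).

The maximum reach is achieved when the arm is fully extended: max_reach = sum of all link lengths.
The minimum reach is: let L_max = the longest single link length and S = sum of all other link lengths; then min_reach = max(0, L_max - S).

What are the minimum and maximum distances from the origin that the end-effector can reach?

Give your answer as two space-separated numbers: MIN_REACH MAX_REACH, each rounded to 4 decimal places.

Answer: 2.5000 19.7000

Derivation:
Link lengths: [2.7, 5.9, 11.1]
max_reach = 2.7 + 5.9 + 11.1 = 19.7
L_max = max([2.7, 5.9, 11.1]) = 11.1
S (sum of others) = 19.7 - 11.1 = 8.6
min_reach = max(0, 11.1 - 8.6) = max(0, 2.5) = 2.5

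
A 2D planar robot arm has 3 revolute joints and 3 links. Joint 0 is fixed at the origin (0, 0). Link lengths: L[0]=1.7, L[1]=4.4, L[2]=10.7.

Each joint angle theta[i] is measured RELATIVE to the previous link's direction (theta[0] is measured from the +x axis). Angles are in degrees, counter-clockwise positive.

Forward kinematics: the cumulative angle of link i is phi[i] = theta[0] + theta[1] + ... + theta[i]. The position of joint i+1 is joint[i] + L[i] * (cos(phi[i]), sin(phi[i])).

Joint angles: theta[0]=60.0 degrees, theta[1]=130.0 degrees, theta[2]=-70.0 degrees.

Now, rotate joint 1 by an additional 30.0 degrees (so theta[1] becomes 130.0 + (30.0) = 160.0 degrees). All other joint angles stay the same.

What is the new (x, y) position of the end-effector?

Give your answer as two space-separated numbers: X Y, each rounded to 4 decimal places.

Answer: -11.7871 3.9940

Derivation:
joint[0] = (0.0000, 0.0000)  (base)
link 0: phi[0] = 60 = 60 deg
  cos(60 deg) = 0.5000, sin(60 deg) = 0.8660
  joint[1] = (0.0000, 0.0000) + 1.7 * (0.5000, 0.8660) = (0.0000 + 0.8500, 0.0000 + 1.4722) = (0.8500, 1.4722)
link 1: phi[1] = 60 + 160 = 220 deg
  cos(220 deg) = -0.7660, sin(220 deg) = -0.6428
  joint[2] = (0.8500, 1.4722) + 4.4 * (-0.7660, -0.6428) = (0.8500 + -3.3706, 1.4722 + -2.8283) = (-2.5206, -1.3560)
link 2: phi[2] = 60 + 160 + -70 = 150 deg
  cos(150 deg) = -0.8660, sin(150 deg) = 0.5000
  joint[3] = (-2.5206, -1.3560) + 10.7 * (-0.8660, 0.5000) = (-2.5206 + -9.2665, -1.3560 + 5.3500) = (-11.7871, 3.9940)
End effector: (-11.7871, 3.9940)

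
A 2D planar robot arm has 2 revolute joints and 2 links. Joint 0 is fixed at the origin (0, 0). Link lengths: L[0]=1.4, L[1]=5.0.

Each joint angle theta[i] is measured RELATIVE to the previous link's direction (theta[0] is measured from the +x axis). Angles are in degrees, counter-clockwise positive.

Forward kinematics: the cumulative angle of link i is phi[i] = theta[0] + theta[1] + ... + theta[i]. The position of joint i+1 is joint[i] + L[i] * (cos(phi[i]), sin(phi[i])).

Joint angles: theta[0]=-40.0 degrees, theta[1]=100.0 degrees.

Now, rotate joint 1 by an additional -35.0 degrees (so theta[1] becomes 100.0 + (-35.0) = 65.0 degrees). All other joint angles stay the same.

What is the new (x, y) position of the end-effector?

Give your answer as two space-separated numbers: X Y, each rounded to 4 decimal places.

Answer: 5.6040 1.2132

Derivation:
joint[0] = (0.0000, 0.0000)  (base)
link 0: phi[0] = -40 = -40 deg
  cos(-40 deg) = 0.7660, sin(-40 deg) = -0.6428
  joint[1] = (0.0000, 0.0000) + 1.4 * (0.7660, -0.6428) = (0.0000 + 1.0725, 0.0000 + -0.8999) = (1.0725, -0.8999)
link 1: phi[1] = -40 + 65 = 25 deg
  cos(25 deg) = 0.9063, sin(25 deg) = 0.4226
  joint[2] = (1.0725, -0.8999) + 5 * (0.9063, 0.4226) = (1.0725 + 4.5315, -0.8999 + 2.1131) = (5.6040, 1.2132)
End effector: (5.6040, 1.2132)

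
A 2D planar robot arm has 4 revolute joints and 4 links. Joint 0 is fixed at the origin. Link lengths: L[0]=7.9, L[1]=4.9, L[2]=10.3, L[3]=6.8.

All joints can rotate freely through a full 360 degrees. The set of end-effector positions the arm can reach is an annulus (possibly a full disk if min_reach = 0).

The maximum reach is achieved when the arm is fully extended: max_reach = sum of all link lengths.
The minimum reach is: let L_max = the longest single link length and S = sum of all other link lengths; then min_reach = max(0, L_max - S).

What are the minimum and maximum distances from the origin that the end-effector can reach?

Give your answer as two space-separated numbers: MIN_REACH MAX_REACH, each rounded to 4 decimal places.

Answer: 0.0000 29.9000

Derivation:
Link lengths: [7.9, 4.9, 10.3, 6.8]
max_reach = 7.9 + 4.9 + 10.3 + 6.8 = 29.9
L_max = max([7.9, 4.9, 10.3, 6.8]) = 10.3
S (sum of others) = 29.9 - 10.3 = 19.6
min_reach = max(0, 10.3 - 19.6) = max(0, -9.3) = 0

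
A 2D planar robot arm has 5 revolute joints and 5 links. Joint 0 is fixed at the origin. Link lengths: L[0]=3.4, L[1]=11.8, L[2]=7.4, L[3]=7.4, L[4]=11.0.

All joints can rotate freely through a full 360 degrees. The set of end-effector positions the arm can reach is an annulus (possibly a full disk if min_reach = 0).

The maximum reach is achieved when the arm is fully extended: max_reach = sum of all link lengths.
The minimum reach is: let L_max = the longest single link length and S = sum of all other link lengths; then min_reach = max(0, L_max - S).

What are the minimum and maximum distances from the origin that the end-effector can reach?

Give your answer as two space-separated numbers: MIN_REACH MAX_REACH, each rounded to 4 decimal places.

Link lengths: [3.4, 11.8, 7.4, 7.4, 11.0]
max_reach = 3.4 + 11.8 + 7.4 + 7.4 + 11 = 41
L_max = max([3.4, 11.8, 7.4, 7.4, 11.0]) = 11.8
S (sum of others) = 41 - 11.8 = 29.2
min_reach = max(0, 11.8 - 29.2) = max(0, -17.4) = 0

Answer: 0.0000 41.0000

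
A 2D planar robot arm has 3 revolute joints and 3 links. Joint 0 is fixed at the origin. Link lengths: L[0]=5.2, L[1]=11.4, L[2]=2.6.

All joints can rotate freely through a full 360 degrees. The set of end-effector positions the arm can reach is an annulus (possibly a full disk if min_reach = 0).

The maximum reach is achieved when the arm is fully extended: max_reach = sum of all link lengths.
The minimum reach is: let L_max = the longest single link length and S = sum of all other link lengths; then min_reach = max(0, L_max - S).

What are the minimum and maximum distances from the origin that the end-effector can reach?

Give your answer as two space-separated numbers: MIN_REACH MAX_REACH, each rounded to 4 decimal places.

Answer: 3.6000 19.2000

Derivation:
Link lengths: [5.2, 11.4, 2.6]
max_reach = 5.2 + 11.4 + 2.6 = 19.2
L_max = max([5.2, 11.4, 2.6]) = 11.4
S (sum of others) = 19.2 - 11.4 = 7.8
min_reach = max(0, 11.4 - 7.8) = max(0, 3.6) = 3.6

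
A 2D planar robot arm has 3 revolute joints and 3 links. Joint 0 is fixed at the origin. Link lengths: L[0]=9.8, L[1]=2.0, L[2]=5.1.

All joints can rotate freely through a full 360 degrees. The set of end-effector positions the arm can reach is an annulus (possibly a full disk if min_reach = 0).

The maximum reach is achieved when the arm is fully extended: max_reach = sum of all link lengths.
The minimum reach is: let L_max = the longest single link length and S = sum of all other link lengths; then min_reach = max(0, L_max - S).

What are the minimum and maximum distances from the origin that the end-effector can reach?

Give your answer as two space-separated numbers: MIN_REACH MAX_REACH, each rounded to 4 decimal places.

Link lengths: [9.8, 2.0, 5.1]
max_reach = 9.8 + 2 + 5.1 = 16.9
L_max = max([9.8, 2.0, 5.1]) = 9.8
S (sum of others) = 16.9 - 9.8 = 7.1
min_reach = max(0, 9.8 - 7.1) = max(0, 2.7) = 2.7

Answer: 2.7000 16.9000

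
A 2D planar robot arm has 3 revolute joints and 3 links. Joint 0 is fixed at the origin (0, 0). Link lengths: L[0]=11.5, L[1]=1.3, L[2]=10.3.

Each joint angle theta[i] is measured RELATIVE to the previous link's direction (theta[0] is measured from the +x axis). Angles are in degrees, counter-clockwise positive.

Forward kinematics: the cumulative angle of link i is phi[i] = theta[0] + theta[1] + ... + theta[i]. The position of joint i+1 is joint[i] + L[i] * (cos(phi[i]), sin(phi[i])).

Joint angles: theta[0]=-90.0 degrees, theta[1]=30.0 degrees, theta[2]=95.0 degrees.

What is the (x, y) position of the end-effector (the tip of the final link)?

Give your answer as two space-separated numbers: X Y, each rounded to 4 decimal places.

Answer: 9.0873 -6.7180

Derivation:
joint[0] = (0.0000, 0.0000)  (base)
link 0: phi[0] = -90 = -90 deg
  cos(-90 deg) = 0.0000, sin(-90 deg) = -1.0000
  joint[1] = (0.0000, 0.0000) + 11.5 * (0.0000, -1.0000) = (0.0000 + 0.0000, 0.0000 + -11.5000) = (0.0000, -11.5000)
link 1: phi[1] = -90 + 30 = -60 deg
  cos(-60 deg) = 0.5000, sin(-60 deg) = -0.8660
  joint[2] = (0.0000, -11.5000) + 1.3 * (0.5000, -0.8660) = (0.0000 + 0.6500, -11.5000 + -1.1258) = (0.6500, -12.6258)
link 2: phi[2] = -90 + 30 + 95 = 35 deg
  cos(35 deg) = 0.8192, sin(35 deg) = 0.5736
  joint[3] = (0.6500, -12.6258) + 10.3 * (0.8192, 0.5736) = (0.6500 + 8.4373, -12.6258 + 5.9078) = (9.0873, -6.7180)
End effector: (9.0873, -6.7180)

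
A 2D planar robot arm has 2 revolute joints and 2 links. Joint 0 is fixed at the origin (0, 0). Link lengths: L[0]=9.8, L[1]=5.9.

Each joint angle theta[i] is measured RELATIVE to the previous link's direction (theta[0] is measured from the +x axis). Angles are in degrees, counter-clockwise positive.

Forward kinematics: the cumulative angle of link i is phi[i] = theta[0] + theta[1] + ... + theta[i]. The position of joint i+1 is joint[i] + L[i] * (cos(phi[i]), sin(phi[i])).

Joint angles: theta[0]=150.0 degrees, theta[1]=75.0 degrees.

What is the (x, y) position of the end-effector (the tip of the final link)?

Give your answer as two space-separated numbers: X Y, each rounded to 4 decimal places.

Answer: -12.6590 0.7281

Derivation:
joint[0] = (0.0000, 0.0000)  (base)
link 0: phi[0] = 150 = 150 deg
  cos(150 deg) = -0.8660, sin(150 deg) = 0.5000
  joint[1] = (0.0000, 0.0000) + 9.8 * (-0.8660, 0.5000) = (0.0000 + -8.4870, 0.0000 + 4.9000) = (-8.4870, 4.9000)
link 1: phi[1] = 150 + 75 = 225 deg
  cos(225 deg) = -0.7071, sin(225 deg) = -0.7071
  joint[2] = (-8.4870, 4.9000) + 5.9 * (-0.7071, -0.7071) = (-8.4870 + -4.1719, 4.9000 + -4.1719) = (-12.6590, 0.7281)
End effector: (-12.6590, 0.7281)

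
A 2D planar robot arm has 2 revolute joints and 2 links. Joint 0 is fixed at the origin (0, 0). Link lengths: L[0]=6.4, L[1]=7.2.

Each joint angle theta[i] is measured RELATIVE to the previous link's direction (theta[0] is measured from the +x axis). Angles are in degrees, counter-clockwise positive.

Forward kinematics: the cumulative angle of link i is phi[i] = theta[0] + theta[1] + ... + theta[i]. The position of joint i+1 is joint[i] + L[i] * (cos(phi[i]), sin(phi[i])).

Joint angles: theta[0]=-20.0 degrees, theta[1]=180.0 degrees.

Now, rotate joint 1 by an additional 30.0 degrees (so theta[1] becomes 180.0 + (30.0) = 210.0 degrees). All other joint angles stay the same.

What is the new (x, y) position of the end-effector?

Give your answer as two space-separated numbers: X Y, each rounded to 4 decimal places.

Answer: -1.0766 -3.4392

Derivation:
joint[0] = (0.0000, 0.0000)  (base)
link 0: phi[0] = -20 = -20 deg
  cos(-20 deg) = 0.9397, sin(-20 deg) = -0.3420
  joint[1] = (0.0000, 0.0000) + 6.4 * (0.9397, -0.3420) = (0.0000 + 6.0140, 0.0000 + -2.1889) = (6.0140, -2.1889)
link 1: phi[1] = -20 + 210 = 190 deg
  cos(190 deg) = -0.9848, sin(190 deg) = -0.1736
  joint[2] = (6.0140, -2.1889) + 7.2 * (-0.9848, -0.1736) = (6.0140 + -7.0906, -2.1889 + -1.2503) = (-1.0766, -3.4392)
End effector: (-1.0766, -3.4392)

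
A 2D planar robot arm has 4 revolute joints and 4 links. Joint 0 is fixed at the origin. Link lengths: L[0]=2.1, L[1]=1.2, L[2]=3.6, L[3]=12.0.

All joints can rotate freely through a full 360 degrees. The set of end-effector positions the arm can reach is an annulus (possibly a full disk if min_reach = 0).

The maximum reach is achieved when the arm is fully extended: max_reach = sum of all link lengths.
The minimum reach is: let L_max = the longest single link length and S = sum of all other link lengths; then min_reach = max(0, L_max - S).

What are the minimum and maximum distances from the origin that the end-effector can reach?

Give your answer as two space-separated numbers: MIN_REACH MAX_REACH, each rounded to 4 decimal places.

Answer: 5.1000 18.9000

Derivation:
Link lengths: [2.1, 1.2, 3.6, 12.0]
max_reach = 2.1 + 1.2 + 3.6 + 12 = 18.9
L_max = max([2.1, 1.2, 3.6, 12.0]) = 12
S (sum of others) = 18.9 - 12 = 6.9
min_reach = max(0, 12 - 6.9) = max(0, 5.1) = 5.1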